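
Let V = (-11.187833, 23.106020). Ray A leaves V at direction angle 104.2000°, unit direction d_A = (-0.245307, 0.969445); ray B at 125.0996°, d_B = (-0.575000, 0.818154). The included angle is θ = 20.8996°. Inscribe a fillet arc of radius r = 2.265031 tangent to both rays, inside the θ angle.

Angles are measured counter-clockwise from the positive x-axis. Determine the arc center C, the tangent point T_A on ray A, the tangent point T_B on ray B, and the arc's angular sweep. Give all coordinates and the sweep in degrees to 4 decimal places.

center=(-16.3963,34.4562) T_A=(-14.2005,35.0118) T_B=(-18.2494,33.1538) sweep=159.1004

bisector direction at 114.6498° = (-0.417071,0.908874)
center distance |VC| = r/sin(θ/2) = 2.265031/sin(10.4498°) = 12.488181
C = V + |VC|·bis = (-16.3963,34.4562)
T_A = V + ((C−V)·d_A)·d_A = V + 12.2811·d_A = (-14.2005,35.0118)
T_B = V + ((C−V)·d_B)·d_B = V + 12.2811·d_B = (-18.2494,33.1538)
sweep = 180° − θ = 159.1004°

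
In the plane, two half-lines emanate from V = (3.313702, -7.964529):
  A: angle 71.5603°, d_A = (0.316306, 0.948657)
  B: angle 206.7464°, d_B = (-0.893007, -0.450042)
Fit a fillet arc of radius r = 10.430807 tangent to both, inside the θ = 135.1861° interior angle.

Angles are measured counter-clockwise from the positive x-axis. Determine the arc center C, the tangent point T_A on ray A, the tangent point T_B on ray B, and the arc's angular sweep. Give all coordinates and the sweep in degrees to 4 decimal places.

bisector direction at 139.1534° = (-0.756463,0.654037)
center distance |VC| = r/sin(θ/2) = 10.430807/sin(67.5931°) = 11.282649
C = V + |VC|·bis = (-5.2212,-0.5853)
T_A = V + ((C−V)·d_A)·d_A = V + 4.3007·d_A = (4.6741,-3.8846)
T_B = V + ((C−V)·d_B)·d_B = V + 4.3007·d_B = (-0.5269,-9.9000)
sweep = 180° − θ = 44.8139°

center=(-5.2212,-0.5853) T_A=(4.6741,-3.8846) T_B=(-0.5269,-9.9000) sweep=44.8139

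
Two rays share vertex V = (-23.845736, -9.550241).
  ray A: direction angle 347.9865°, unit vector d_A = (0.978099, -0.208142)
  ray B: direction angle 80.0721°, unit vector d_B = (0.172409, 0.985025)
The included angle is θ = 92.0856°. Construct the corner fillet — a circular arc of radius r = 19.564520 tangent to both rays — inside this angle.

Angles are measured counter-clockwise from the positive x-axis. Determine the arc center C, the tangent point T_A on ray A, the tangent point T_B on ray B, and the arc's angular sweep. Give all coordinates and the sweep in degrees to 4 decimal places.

center=(-1.3217,5.6592) T_A=(-5.3939,-13.4768) T_B=(-20.5932,9.0323) sweep=87.9144

bisector direction at 34.0293° = (0.828752,0.559617)
center distance |VC| = r/sin(θ/2) = 19.564520/sin(46.0428°) = 27.178285
C = V + |VC|·bis = (-1.3217,5.6592)
T_A = V + ((C−V)·d_A)·d_A = V + 18.8650·d_A = (-5.3939,-13.4768)
T_B = V + ((C−V)·d_B)·d_B = V + 18.8650·d_B = (-20.5932,9.0323)
sweep = 180° − θ = 87.9144°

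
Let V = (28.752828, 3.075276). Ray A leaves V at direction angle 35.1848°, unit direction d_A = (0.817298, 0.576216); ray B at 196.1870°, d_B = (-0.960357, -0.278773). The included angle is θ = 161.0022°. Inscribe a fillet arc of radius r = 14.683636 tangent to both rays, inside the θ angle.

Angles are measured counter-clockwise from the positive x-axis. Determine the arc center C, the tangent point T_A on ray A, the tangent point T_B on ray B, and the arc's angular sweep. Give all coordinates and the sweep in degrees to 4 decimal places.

bisector direction at 115.6859° = (-0.433437,0.901184)
center distance |VC| = r/sin(θ/2) = 14.683636/sin(80.5011°) = 14.887766
C = V + |VC|·bis = (22.2999,16.4919)
T_A = V + ((C−V)·d_A)·d_A = V + 2.4569·d_A = (30.7609,4.4910)
T_B = V + ((C−V)·d_B)·d_B = V + 2.4569·d_B = (26.3933,2.3904)
sweep = 180° − θ = 18.9978°

center=(22.2999,16.4919) T_A=(30.7609,4.4910) T_B=(26.3933,2.3904) sweep=18.9978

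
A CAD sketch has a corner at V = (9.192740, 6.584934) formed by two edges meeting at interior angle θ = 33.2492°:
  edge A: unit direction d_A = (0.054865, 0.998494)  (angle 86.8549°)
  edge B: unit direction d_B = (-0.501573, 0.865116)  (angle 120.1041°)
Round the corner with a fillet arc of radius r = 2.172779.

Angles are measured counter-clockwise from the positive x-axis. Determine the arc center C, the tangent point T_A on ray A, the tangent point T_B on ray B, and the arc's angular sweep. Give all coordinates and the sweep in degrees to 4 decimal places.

center=(7.4225,13.9702) T_A=(9.5920,13.8510) T_B=(5.5428,12.8804) sweep=146.7508

bisector direction at 103.4795° = (-0.233097,0.972453)
center distance |VC| = r/sin(θ/2) = 2.172779/sin(16.6246°) = 7.594479
C = V + |VC|·bis = (7.4225,13.9702)
T_A = V + ((C−V)·d_A)·d_A = V + 7.2770·d_A = (9.5920,13.8510)
T_B = V + ((C−V)·d_B)·d_B = V + 7.2770·d_B = (5.5428,12.8804)
sweep = 180° − θ = 146.7508°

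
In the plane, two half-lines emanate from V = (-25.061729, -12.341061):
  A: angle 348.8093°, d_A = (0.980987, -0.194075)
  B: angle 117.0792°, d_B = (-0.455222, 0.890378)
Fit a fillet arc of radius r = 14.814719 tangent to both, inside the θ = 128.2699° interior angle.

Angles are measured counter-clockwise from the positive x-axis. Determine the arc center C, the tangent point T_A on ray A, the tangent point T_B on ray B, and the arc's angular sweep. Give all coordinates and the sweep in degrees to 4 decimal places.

center=(-15.1406,0.7980) T_A=(-18.0158,-13.7350) T_B=(-28.3313,-5.9459) sweep=51.7301

bisector direction at 52.9443° = (0.602592,0.798050)
center distance |VC| = r/sin(θ/2) = 14.814719/sin(64.1350°) = 16.464017
C = V + |VC|·bis = (-15.1406,0.7980)
T_A = V + ((C−V)·d_A)·d_A = V + 7.1825·d_A = (-18.0158,-13.7350)
T_B = V + ((C−V)·d_B)·d_B = V + 7.1825·d_B = (-28.3313,-5.9459)
sweep = 180° − θ = 51.7301°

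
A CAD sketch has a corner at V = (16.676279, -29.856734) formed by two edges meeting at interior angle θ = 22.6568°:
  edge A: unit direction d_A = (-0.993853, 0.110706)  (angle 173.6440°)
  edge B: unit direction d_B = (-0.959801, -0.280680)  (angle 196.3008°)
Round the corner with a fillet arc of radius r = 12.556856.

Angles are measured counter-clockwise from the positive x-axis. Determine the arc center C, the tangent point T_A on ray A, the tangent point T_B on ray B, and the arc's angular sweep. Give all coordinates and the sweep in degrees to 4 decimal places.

bisector direction at 184.9724° = (-0.996237,-0.086676)
center distance |VC| = r/sin(θ/2) = 12.556856/sin(11.3284°) = 63.924636
C = V + |VC|·bis = (-47.0078,-35.3975)
T_A = V + ((C−V)·d_A)·d_A = V + 62.6792·d_A = (-45.6177,-22.9178)
T_B = V + ((C−V)·d_B)·d_B = V + 62.6792·d_B = (-43.4833,-47.4495)
sweep = 180° − θ = 157.3432°

center=(-47.0078,-35.3975) T_A=(-45.6177,-22.9178) T_B=(-43.4833,-47.4495) sweep=157.3432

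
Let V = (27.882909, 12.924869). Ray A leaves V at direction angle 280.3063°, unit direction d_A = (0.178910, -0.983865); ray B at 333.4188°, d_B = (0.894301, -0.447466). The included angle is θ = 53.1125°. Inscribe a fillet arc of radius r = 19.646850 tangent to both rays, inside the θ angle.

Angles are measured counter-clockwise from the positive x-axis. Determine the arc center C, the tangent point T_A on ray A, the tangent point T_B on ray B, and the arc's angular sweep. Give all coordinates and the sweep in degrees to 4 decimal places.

bisector direction at 306.8626° = (0.599897,-0.800077)
center distance |VC| = r/sin(θ/2) = 19.646850/sin(26.5562°) = 43.945193
C = V + |VC|·bis = (54.2455,-22.2347)
T_A = V + ((C−V)·d_A)·d_A = V + 39.3088·d_A = (34.9157,-25.7497)
T_B = V + ((C−V)·d_B)·d_B = V + 39.3088·d_B = (63.0368,-4.6645)
sweep = 180° − θ = 126.8875°

center=(54.2455,-22.2347) T_A=(34.9157,-25.7497) T_B=(63.0368,-4.6645) sweep=126.8875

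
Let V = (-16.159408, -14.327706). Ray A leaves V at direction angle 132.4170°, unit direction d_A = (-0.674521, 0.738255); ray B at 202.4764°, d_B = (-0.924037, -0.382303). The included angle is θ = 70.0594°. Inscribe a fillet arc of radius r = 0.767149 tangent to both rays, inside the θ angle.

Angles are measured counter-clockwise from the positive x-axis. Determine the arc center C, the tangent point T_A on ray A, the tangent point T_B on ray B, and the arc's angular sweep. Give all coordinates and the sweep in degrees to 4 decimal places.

center=(-17.4640,-14.0372) T_A=(-16.8976,-13.5198) T_B=(-17.1707,-14.7461) sweep=109.9406

bisector direction at 167.4467° = (-0.976094,0.217348)
center distance |VC| = r/sin(θ/2) = 0.767149/sin(35.0297°) = 1.336494
C = V + |VC|·bis = (-17.4640,-14.0372)
T_A = V + ((C−V)·d_A)·d_A = V + 1.0944·d_A = (-16.8976,-13.5198)
T_B = V + ((C−V)·d_B)·d_B = V + 1.0944·d_B = (-17.1707,-14.7461)
sweep = 180° − θ = 109.9406°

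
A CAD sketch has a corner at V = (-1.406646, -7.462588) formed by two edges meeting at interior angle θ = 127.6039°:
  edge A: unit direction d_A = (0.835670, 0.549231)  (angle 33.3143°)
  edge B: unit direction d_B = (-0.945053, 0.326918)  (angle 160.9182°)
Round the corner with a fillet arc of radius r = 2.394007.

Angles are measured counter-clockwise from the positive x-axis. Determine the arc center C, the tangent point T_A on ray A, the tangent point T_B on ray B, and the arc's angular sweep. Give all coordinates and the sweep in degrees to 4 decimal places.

bisector direction at 97.1162° = (-0.123883,0.992297)
center distance |VC| = r/sin(θ/2) = 2.394007/sin(63.8019°) = 2.668091
C = V + |VC|·bis = (-1.7372,-4.8150)
T_A = V + ((C−V)·d_A)·d_A = V + 1.1779·d_A = (-0.4223,-6.8157)
T_B = V + ((C−V)·d_B)·d_B = V + 1.1779·d_B = (-2.5198,-7.0775)
sweep = 180° − θ = 52.3961°

center=(-1.7372,-4.8150) T_A=(-0.4223,-6.8157) T_B=(-2.5198,-7.0775) sweep=52.3961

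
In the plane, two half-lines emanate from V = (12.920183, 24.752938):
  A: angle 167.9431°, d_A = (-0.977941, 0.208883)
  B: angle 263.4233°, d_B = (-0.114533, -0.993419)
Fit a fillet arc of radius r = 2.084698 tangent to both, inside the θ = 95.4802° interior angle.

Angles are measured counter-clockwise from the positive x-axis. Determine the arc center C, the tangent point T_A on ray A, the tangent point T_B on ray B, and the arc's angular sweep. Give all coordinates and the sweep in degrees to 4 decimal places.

bisector direction at 215.6832° = (-0.812255,-0.583303)
center distance |VC| = r/sin(θ/2) = 2.084698/sin(47.7401°) = 2.816771
C = V + |VC|·bis = (10.6322,23.1099)
T_A = V + ((C−V)·d_A)·d_A = V + 1.8943·d_A = (11.0677,25.1486)
T_B = V + ((C−V)·d_B)·d_B = V + 1.8943·d_B = (12.7032,22.8711)
sweep = 180° − θ = 84.5198°

center=(10.6322,23.1099) T_A=(11.0677,25.1486) T_B=(12.7032,22.8711) sweep=84.5198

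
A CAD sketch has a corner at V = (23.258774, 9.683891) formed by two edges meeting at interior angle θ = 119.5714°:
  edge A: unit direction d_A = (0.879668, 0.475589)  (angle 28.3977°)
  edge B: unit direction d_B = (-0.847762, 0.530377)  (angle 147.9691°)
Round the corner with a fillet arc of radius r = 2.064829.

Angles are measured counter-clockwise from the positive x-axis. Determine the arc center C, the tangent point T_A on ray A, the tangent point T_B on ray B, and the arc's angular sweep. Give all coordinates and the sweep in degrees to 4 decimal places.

center=(23.3345,12.0721) T_A=(24.3165,10.2558) T_B=(22.2394,10.3216) sweep=60.4286

bisector direction at 88.1834° = (0.031700,0.999497)
center distance |VC| = r/sin(θ/2) = 2.064829/sin(59.7857°) = 2.389436
C = V + |VC|·bis = (23.3345,12.0721)
T_A = V + ((C−V)·d_A)·d_A = V + 1.2024·d_A = (24.3165,10.2558)
T_B = V + ((C−V)·d_B)·d_B = V + 1.2024·d_B = (22.2394,10.3216)
sweep = 180° − θ = 60.4286°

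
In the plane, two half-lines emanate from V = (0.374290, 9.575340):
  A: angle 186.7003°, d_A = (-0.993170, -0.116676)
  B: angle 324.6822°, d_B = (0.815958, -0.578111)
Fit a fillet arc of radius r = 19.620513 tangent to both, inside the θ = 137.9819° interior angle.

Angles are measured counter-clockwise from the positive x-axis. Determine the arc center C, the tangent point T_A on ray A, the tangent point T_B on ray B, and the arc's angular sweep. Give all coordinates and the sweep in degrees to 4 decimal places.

center=(-4.8202,-10.7903) T_A=(-7.1094,8.6962) T_B=(6.5227,5.2192) sweep=42.0181

bisector direction at 255.6913° = (-0.247147,-0.968978)
center distance |VC| = r/sin(θ/2) = 19.620513/sin(68.9909°) = 21.017689
C = V + |VC|·bis = (-4.8202,-10.7903)
T_A = V + ((C−V)·d_A)·d_A = V + 7.5352·d_A = (-7.1094,8.6962)
T_B = V + ((C−V)·d_B)·d_B = V + 7.5352·d_B = (6.5227,5.2192)
sweep = 180° − θ = 42.0181°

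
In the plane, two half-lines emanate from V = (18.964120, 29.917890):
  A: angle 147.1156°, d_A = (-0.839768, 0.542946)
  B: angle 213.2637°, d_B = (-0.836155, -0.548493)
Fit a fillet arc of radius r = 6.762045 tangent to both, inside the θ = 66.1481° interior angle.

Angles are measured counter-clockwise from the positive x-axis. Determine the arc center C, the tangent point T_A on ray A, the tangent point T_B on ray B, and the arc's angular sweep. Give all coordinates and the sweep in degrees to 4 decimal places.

bisector direction at 180.1897° = (-0.999995,-0.003310)
center distance |VC| = r/sin(θ/2) = 6.762045/sin(33.0740°) = 12.390996
C = V + |VC|·bis = (6.5732,29.8769)
T_A = V + ((C−V)·d_A)·d_A = V + 10.3832·d_A = (10.2446,35.5554)
T_B = V + ((C−V)·d_B)·d_B = V + 10.3832·d_B = (10.2821,24.2228)
sweep = 180° − θ = 113.8519°

center=(6.5732,29.8769) T_A=(10.2446,35.5554) T_B=(10.2821,24.2228) sweep=113.8519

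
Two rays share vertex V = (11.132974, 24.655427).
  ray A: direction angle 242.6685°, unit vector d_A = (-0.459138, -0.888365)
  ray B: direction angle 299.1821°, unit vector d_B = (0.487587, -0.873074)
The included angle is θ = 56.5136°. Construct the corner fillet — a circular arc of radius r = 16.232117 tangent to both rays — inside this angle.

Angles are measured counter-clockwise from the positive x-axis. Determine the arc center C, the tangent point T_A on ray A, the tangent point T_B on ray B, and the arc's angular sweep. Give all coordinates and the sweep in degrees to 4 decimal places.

bisector direction at 270.9253° = (0.016149,-0.999870)
center distance |VC| = r/sin(θ/2) = 16.232117/sin(28.2568°) = 34.286622
C = V + |VC|·bis = (11.6867,-9.6267)
T_A = V + ((C−V)·d_A)·d_A = V + 30.2008·d_A = (-2.7334,-2.1739)
T_B = V + ((C−V)·d_B)·d_B = V + 30.2008·d_B = (25.8585,-1.7122)
sweep = 180° − θ = 123.4864°

center=(11.6867,-9.6267) T_A=(-2.7334,-2.1739) T_B=(25.8585,-1.7122) sweep=123.4864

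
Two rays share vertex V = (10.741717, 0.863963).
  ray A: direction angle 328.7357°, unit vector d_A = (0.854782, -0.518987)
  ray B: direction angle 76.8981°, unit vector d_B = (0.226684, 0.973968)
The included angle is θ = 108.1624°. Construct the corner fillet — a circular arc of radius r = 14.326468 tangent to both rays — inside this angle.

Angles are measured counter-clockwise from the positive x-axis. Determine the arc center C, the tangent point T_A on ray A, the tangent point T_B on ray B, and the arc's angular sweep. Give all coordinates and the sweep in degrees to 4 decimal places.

bisector direction at 22.8169° = (0.921749,0.387787)
center distance |VC| = r/sin(θ/2) = 14.326468/sin(54.0812°) = 17.690291
C = V + |VC|·bis = (27.0477,7.7240)
T_A = V + ((C−V)·d_A)·d_A = V + 10.3778·d_A = (19.6125,-4.5220)
T_B = V + ((C−V)·d_B)·d_B = V + 10.3778·d_B = (13.0942,10.9716)
sweep = 180° − θ = 71.8376°

center=(27.0477,7.7240) T_A=(19.6125,-4.5220) T_B=(13.0942,10.9716) sweep=71.8376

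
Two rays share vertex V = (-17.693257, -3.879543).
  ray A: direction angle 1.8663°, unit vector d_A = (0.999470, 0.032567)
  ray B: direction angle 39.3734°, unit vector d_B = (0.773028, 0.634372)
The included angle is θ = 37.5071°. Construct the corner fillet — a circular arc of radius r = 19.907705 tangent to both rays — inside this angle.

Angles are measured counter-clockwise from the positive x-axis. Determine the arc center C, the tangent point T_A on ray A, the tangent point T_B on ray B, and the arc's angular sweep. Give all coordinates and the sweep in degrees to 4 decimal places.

center=(40.2616,17.9272) T_A=(40.9099,-1.9700) T_B=(27.6327,33.3164) sweep=142.4929

bisector direction at 20.6198° = (0.935938,0.352166)
center distance |VC| = r/sin(θ/2) = 19.907705/sin(18.7536°) = 61.921681
C = V + |VC|·bis = (40.2616,17.9272)
T_A = V + ((C−V)·d_A)·d_A = V + 58.6343·d_A = (40.9099,-1.9700)
T_B = V + ((C−V)·d_B)·d_B = V + 58.6343·d_B = (27.6327,33.3164)
sweep = 180° − θ = 142.4929°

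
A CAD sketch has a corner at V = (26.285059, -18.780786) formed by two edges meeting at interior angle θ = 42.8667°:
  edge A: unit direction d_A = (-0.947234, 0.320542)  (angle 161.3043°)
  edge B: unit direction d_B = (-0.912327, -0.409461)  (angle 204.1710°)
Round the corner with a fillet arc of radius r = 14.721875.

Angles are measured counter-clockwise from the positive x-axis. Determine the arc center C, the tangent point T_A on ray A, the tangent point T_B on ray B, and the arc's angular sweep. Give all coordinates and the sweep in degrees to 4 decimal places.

center=(-13.9567,-20.7050) T_A=(-9.2377,-6.7600) T_B=(-7.9286,-34.1362) sweep=137.1333

bisector direction at 182.7377° = (-0.998859,-0.047763)
center distance |VC| = r/sin(θ/2) = 14.721875/sin(21.4334°) = 40.287694
C = V + |VC|·bis = (-13.9567,-20.7050)
T_A = V + ((C−V)·d_A)·d_A = V + 37.5015·d_A = (-9.2377,-6.7600)
T_B = V + ((C−V)·d_B)·d_B = V + 37.5015·d_B = (-7.9286,-34.1362)
sweep = 180° − θ = 137.1333°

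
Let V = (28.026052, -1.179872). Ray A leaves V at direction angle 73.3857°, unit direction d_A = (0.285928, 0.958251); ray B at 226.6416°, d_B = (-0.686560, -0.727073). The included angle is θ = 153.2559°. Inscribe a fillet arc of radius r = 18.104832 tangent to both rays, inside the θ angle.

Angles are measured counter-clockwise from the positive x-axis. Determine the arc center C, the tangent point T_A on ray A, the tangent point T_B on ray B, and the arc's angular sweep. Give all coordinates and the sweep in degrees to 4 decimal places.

center=(11.9077,8.1210) T_A=(29.2566,2.9443) T_B=(25.0712,-4.3091) sweep=26.7441

bisector direction at 150.0137° = (-0.866144,0.499794)
center distance |VC| = r/sin(θ/2) = 18.104832/sin(76.6279°) = 18.609354
C = V + |VC|·bis = (11.9077,8.1210)
T_A = V + ((C−V)·d_A)·d_A = V + 4.3038·d_A = (29.2566,2.9443)
T_B = V + ((C−V)·d_B)·d_B = V + 4.3038·d_B = (25.0712,-4.3091)
sweep = 180° − θ = 26.7441°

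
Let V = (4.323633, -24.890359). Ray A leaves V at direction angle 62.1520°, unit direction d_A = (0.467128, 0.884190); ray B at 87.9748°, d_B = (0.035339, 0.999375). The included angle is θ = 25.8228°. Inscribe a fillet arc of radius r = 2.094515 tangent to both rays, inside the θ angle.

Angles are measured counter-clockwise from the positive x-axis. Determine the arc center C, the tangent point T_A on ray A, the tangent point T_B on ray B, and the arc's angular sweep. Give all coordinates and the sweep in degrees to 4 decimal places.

bisector direction at 75.0634° = (0.257750,0.966212)
center distance |VC| = r/sin(θ/2) = 2.094515/sin(12.9114°) = 9.373778
C = V + |VC|·bis = (6.7397,-15.8333)
T_A = V + ((C−V)·d_A)·d_A = V + 9.1368·d_A = (8.5917,-16.8117)
T_B = V + ((C−V)·d_B)·d_B = V + 9.1368·d_B = (4.6465,-15.7593)
sweep = 180° − θ = 154.1772°

center=(6.7397,-15.8333) T_A=(8.5917,-16.8117) T_B=(4.6465,-15.7593) sweep=154.1772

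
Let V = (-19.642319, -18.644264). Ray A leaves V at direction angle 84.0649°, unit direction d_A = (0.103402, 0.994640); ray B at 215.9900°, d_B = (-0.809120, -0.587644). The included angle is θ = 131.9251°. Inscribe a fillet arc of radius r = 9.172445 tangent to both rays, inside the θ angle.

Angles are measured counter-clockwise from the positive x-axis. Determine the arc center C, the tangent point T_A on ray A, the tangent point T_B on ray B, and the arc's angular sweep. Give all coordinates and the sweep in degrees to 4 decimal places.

center=(-28.3426,-13.6267) T_A=(-19.2193,-14.5752) T_B=(-22.9524,-21.0483) sweep=48.0749

bisector direction at 150.0274° = (-0.866265,0.499585)
center distance |VC| = r/sin(θ/2) = 9.172445/sin(65.9625°) = 10.043416
C = V + |VC|·bis = (-28.3426,-13.6267)
T_A = V + ((C−V)·d_A)·d_A = V + 4.0910·d_A = (-19.2193,-14.5752)
T_B = V + ((C−V)·d_B)·d_B = V + 4.0910·d_B = (-22.9524,-21.0483)
sweep = 180° − θ = 48.0749°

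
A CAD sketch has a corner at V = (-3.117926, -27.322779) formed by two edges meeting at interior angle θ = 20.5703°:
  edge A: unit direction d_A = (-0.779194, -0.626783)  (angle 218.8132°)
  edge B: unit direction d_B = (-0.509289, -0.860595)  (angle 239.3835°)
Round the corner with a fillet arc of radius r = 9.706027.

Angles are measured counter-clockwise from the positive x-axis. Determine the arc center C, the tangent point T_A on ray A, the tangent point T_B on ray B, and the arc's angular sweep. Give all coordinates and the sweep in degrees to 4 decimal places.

bisector direction at 229.0984° = (-0.654763,-0.755835)
center distance |VC| = r/sin(θ/2) = 9.706027/sin(10.2851°) = 54.361126
C = V + |VC|·bis = (-38.7116,-68.4108)
T_A = V + ((C−V)·d_A)·d_A = V + 53.4876·d_A = (-44.7951,-60.8479)
T_B = V + ((C−V)·d_B)·d_B = V + 53.4876·d_B = (-30.3586,-73.3540)
sweep = 180° − θ = 159.4297°

center=(-38.7116,-68.4108) T_A=(-44.7951,-60.8479) T_B=(-30.3586,-73.3540) sweep=159.4297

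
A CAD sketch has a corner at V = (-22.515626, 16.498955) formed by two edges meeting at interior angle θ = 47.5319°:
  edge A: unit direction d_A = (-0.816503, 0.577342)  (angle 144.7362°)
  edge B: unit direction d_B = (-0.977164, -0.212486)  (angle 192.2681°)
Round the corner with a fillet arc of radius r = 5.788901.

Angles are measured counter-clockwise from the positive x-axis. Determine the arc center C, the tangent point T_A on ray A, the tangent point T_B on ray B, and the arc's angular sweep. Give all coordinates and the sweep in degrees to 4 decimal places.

bisector direction at 168.5022° = (-0.979932,0.199331)
center distance |VC| = r/sin(θ/2) = 5.788901/sin(23.7660°) = 14.364466
C = V + |VC|·bis = (-36.5918,19.3622)
T_A = V + ((C−V)·d_A)·d_A = V + 13.1463·d_A = (-33.2497,24.0889)
T_B = V + ((C−V)·d_B)·d_B = V + 13.1463·d_B = (-35.3618,13.7055)
sweep = 180° − θ = 132.4681°

center=(-36.5918,19.3622) T_A=(-33.2497,24.0889) T_B=(-35.3618,13.7055) sweep=132.4681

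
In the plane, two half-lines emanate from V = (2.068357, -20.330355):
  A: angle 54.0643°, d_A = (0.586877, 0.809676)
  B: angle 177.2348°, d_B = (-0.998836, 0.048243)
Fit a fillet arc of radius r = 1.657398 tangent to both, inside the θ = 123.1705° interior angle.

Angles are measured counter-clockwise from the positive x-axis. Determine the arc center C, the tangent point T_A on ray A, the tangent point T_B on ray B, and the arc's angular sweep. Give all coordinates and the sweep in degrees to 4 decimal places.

center=(1.2527,-18.6316) T_A=(2.5946,-19.6043) T_B=(1.1727,-20.2871) sweep=56.8295

bisector direction at 115.6496° = (-0.432866,0.901459)
center distance |VC| = r/sin(θ/2) = 1.657398/sin(61.5853°) = 1.884422
C = V + |VC|·bis = (1.2527,-18.6316)
T_A = V + ((C−V)·d_A)·d_A = V + 0.8967·d_A = (2.5946,-19.6043)
T_B = V + ((C−V)·d_B)·d_B = V + 0.8967·d_B = (1.1727,-20.2871)
sweep = 180° − θ = 56.8295°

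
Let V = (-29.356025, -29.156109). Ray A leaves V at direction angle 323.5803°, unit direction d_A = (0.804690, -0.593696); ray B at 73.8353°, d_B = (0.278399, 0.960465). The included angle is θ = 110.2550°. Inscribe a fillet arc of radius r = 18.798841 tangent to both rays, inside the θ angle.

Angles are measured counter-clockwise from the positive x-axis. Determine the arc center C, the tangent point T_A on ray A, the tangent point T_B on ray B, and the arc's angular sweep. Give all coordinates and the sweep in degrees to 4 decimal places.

center=(-7.6531,-21.8068) T_A=(-18.8139,-36.9340) T_B=(-25.7088,-16.5732) sweep=69.7450

bisector direction at 18.7078° = (0.947167,0.320742)
center distance |VC| = r/sin(θ/2) = 18.798841/sin(55.1275°) = 22.913501
C = V + |VC|·bis = (-7.6531,-21.8068)
T_A = V + ((C−V)·d_A)·d_A = V + 13.1008·d_A = (-18.8139,-36.9340)
T_B = V + ((C−V)·d_B)·d_B = V + 13.1008·d_B = (-25.7088,-16.5732)
sweep = 180° − θ = 69.7450°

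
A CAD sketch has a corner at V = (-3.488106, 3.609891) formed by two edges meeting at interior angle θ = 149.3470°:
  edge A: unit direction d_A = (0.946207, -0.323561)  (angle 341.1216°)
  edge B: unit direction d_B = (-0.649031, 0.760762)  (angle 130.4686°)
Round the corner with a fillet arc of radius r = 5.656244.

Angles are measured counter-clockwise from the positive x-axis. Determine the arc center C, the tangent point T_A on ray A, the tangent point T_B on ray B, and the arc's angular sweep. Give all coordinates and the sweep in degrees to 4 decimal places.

center=(-0.1912,8.4603) T_A=(-2.0213,3.1083) T_B=(-4.4942,4.7892) sweep=30.6530

bisector direction at 55.7951° = (0.562154,0.827033)
center distance |VC| = r/sin(θ/2) = 5.656244/sin(74.6735°) = 5.864825
C = V + |VC|·bis = (-0.1912,8.4603)
T_A = V + ((C−V)·d_A)·d_A = V + 1.5502·d_A = (-2.0213,3.1083)
T_B = V + ((C−V)·d_B)·d_B = V + 1.5502·d_B = (-4.4942,4.7892)
sweep = 180° − θ = 30.6530°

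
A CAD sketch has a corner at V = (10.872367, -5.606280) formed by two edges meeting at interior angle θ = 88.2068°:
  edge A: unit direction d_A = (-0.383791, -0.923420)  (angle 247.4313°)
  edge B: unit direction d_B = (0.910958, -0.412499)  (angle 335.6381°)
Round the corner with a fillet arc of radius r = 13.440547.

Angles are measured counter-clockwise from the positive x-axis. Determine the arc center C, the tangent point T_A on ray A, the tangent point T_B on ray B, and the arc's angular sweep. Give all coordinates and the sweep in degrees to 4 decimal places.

bisector direction at 291.5347° = (0.367065,-0.930195)
center distance |VC| = r/sin(θ/2) = 13.440547/sin(44.1034°) = 19.312368
C = V + |VC|·bis = (17.9613,-23.5706)
T_A = V + ((C−V)·d_A)·d_A = V + 13.8679·d_A = (5.5500,-18.4122)
T_B = V + ((C−V)·d_B)·d_B = V + 13.8679·d_B = (23.5055,-11.3268)
sweep = 180° − θ = 91.7932°

center=(17.9613,-23.5706) T_A=(5.5500,-18.4122) T_B=(23.5055,-11.3268) sweep=91.7932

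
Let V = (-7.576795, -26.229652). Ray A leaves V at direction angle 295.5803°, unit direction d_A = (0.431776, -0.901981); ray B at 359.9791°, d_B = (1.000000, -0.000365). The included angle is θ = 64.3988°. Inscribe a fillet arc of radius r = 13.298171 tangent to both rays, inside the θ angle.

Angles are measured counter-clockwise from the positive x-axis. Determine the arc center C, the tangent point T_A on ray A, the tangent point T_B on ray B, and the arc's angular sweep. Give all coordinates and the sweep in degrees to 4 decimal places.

center=(13.5360,-39.5355) T_A=(1.5413,-45.2774) T_B=(13.5408,-26.2374) sweep=115.6012

bisector direction at 327.7797° = (0.846004,-0.533176)
center distance |VC| = r/sin(θ/2) = 13.298171/sin(32.1994°) = 24.955872
C = V + |VC|·bis = (13.5360,-39.5355)
T_A = V + ((C−V)·d_A)·d_A = V + 21.1176·d_A = (1.5413,-45.2774)
T_B = V + ((C−V)·d_B)·d_B = V + 21.1176·d_B = (13.5408,-26.2374)
sweep = 180° − θ = 115.6012°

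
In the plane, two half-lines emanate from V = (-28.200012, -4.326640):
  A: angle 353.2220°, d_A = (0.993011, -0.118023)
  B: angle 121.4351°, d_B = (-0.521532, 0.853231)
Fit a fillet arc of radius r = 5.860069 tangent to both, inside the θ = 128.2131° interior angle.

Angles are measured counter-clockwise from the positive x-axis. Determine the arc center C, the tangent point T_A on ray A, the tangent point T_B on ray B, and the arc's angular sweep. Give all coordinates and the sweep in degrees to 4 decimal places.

bisector direction at 57.3285° = (0.539821,0.841780)
center distance |VC| = r/sin(θ/2) = 5.860069/sin(64.1065°) = 6.514027
C = V + |VC|·bis = (-24.6836,1.1567)
T_A = V + ((C−V)·d_A)·d_A = V + 2.8447·d_A = (-25.3752,-4.6624)
T_B = V + ((C−V)·d_B)·d_B = V + 2.8447·d_B = (-29.6836,-1.8995)
sweep = 180° − θ = 51.7869°

center=(-24.6836,1.1567) T_A=(-25.3752,-4.6624) T_B=(-29.6836,-1.8995) sweep=51.7869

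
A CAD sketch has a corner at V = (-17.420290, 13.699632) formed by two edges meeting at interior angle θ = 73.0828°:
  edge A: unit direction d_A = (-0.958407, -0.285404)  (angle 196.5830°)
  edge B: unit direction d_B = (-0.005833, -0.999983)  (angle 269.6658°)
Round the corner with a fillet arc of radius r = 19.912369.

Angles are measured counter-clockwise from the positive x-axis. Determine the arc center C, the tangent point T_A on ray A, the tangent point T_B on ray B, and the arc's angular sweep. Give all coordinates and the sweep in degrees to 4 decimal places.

center=(-37.4890,-13.0532) T_A=(-43.1721,6.0310) T_B=(-17.5770,-13.1693) sweep=106.9172

bisector direction at 233.1244° = (-0.600080,-0.799940)
center distance |VC| = r/sin(θ/2) = 19.912369/sin(36.5414°) = 33.443488
C = V + |VC|·bis = (-37.4890,-13.0532)
T_A = V + ((C−V)·d_A)·d_A = V + 26.8694·d_A = (-43.1721,6.0310)
T_B = V + ((C−V)·d_B)·d_B = V + 26.8694·d_B = (-17.5770,-13.1693)
sweep = 180° − θ = 106.9172°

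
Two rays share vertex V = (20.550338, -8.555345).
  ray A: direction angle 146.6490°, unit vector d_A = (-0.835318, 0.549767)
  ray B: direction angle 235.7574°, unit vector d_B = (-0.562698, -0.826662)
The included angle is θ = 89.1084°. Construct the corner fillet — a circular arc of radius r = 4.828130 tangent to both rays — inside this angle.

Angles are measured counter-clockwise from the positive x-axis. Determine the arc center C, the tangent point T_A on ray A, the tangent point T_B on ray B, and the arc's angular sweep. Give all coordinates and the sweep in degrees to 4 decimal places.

bisector direction at 191.2032° = (-0.980944,-0.194289)
center distance |VC| = r/sin(θ/2) = 4.828130/sin(44.5542°) = 6.881759
C = V + |VC|·bis = (13.7997,-9.8924)
T_A = V + ((C−V)·d_A)·d_A = V + 4.9039·d_A = (16.4541,-5.8594)
T_B = V + ((C−V)·d_B)·d_B = V + 4.9039·d_B = (17.7909,-12.6092)
sweep = 180° − θ = 90.8916°

center=(13.7997,-9.8924) T_A=(16.4541,-5.8594) T_B=(17.7909,-12.6092) sweep=90.8916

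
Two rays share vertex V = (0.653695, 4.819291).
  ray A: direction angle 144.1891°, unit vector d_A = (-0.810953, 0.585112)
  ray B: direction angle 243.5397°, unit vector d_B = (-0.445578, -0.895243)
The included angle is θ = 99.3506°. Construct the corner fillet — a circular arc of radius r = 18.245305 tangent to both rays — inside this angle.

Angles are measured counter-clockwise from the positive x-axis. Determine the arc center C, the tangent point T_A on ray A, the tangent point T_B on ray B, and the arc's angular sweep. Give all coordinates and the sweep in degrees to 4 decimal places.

bisector direction at 193.8644° = (-0.970866,-0.239625)
center distance |VC| = r/sin(θ/2) = 18.245305/sin(49.6753°) = 23.931739
C = V + |VC|·bis = (-22.5808,-0.9153)
T_A = V + ((C−V)·d_A)·d_A = V + 15.4867·d_A = (-11.9053,13.8807)
T_B = V + ((C−V)·d_B)·d_B = V + 15.4867·d_B = (-6.2468,-9.0450)
sweep = 180° − θ = 80.6494°

center=(-22.5808,-0.9153) T_A=(-11.9053,13.8807) T_B=(-6.2468,-9.0450) sweep=80.6494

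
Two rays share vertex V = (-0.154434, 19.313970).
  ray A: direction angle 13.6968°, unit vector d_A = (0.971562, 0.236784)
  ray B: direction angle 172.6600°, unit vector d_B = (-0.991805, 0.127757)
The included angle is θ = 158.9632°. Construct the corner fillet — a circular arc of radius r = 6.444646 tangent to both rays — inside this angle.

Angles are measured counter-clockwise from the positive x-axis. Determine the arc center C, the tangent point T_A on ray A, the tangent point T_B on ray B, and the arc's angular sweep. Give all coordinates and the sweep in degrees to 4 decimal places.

center=(-0.5179,25.8587) T_A=(1.0081,19.5973) T_B=(-1.3412,19.4668) sweep=21.0368

bisector direction at 93.1784° = (-0.055445,0.998462)
center distance |VC| = r/sin(θ/2) = 6.444646/sin(79.4816°) = 6.554791
C = V + |VC|·bis = (-0.5179,25.8587)
T_A = V + ((C−V)·d_A)·d_A = V + 1.1966·d_A = (1.0081,19.5973)
T_B = V + ((C−V)·d_B)·d_B = V + 1.1966·d_B = (-1.3412,19.4668)
sweep = 180° − θ = 21.0368°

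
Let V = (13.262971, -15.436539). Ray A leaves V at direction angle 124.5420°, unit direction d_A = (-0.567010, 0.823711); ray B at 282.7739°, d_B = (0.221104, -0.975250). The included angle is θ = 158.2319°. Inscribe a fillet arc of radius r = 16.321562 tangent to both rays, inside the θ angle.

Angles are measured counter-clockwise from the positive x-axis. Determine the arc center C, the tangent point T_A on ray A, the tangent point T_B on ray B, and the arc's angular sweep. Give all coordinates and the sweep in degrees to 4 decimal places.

bisector direction at 203.6580° = (-0.915957,-0.401276)
center distance |VC| = r/sin(θ/2) = 16.321562/sin(79.1159°) = 16.620544
C = V + |VC|·bis = (-1.9607,-22.1060)
T_A = V + ((C−V)·d_A)·d_A = V + 3.1383·d_A = (11.4835,-12.8515)
T_B = V + ((C−V)·d_B)·d_B = V + 3.1383·d_B = (13.9569,-18.4972)
sweep = 180° − θ = 21.7681°

center=(-1.9607,-22.1060) T_A=(11.4835,-12.8515) T_B=(13.9569,-18.4972) sweep=21.7681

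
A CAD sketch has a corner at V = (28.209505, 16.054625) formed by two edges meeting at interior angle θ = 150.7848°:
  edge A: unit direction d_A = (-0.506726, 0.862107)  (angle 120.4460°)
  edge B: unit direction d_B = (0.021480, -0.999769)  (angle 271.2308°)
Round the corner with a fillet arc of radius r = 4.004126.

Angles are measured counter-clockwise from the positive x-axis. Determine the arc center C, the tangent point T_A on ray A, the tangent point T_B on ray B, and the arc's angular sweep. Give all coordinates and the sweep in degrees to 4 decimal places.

center=(24.2287,14.9253) T_A=(27.6807,16.9543) T_B=(28.2319,15.0113) sweep=29.2152

bisector direction at 195.8384° = (-0.962035,-0.272925)
center distance |VC| = r/sin(θ/2) = 4.004126/sin(75.3924°) = 4.137880
C = V + |VC|·bis = (24.2287,14.9253)
T_A = V + ((C−V)·d_A)·d_A = V + 1.0436·d_A = (27.6807,16.9543)
T_B = V + ((C−V)·d_B)·d_B = V + 1.0436·d_B = (28.2319,15.0113)
sweep = 180° − θ = 29.2152°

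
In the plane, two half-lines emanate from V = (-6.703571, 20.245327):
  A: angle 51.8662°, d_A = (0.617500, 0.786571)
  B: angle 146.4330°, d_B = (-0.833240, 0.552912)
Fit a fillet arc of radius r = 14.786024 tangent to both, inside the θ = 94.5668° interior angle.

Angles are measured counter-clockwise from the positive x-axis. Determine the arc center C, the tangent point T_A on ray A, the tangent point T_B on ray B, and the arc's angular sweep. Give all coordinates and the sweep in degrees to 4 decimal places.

center=(-9.9037,40.1140) T_A=(1.7266,30.9837) T_B=(-18.0790,27.7937) sweep=85.4332

bisector direction at 99.1496° = (-0.159013,0.987277)
center distance |VC| = r/sin(θ/2) = 14.786024/sin(47.2834°) = 20.124758
C = V + |VC|·bis = (-9.9037,40.1140)
T_A = V + ((C−V)·d_A)·d_A = V + 13.6521·d_A = (1.7266,30.9837)
T_B = V + ((C−V)·d_B)·d_B = V + 13.6521·d_B = (-18.0790,27.7937)
sweep = 180° − θ = 85.4332°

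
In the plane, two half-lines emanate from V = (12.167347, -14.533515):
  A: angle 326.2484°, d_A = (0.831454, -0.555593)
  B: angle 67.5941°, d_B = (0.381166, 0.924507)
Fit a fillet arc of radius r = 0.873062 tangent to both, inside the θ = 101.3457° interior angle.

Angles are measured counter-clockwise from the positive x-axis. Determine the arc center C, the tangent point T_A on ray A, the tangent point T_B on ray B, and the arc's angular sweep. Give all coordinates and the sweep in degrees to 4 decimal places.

center=(13.2471,-14.2050) T_A=(12.7621,-14.9309) T_B=(12.4400,-13.8722) sweep=78.6543

bisector direction at 16.9212° = (0.956706,0.291057)
center distance |VC| = r/sin(θ/2) = 0.873062/sin(50.6728°) = 1.128658
C = V + |VC|·bis = (13.2471,-14.2050)
T_A = V + ((C−V)·d_A)·d_A = V + 0.7153·d_A = (12.7621,-14.9309)
T_B = V + ((C−V)·d_B)·d_B = V + 0.7153·d_B = (12.4400,-13.8722)
sweep = 180° − θ = 78.6543°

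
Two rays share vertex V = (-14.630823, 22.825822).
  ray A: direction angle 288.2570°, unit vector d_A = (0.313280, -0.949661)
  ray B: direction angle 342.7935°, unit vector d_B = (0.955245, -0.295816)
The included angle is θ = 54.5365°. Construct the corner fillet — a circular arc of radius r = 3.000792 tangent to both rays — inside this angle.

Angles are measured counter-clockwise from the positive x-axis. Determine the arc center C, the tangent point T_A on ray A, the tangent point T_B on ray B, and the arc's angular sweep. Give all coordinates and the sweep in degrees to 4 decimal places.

center=(-9.9572,18.2371) T_A=(-12.8070,17.2970) T_B=(-9.0695,21.1036) sweep=125.4635

bisector direction at 315.5253° = (0.713559,-0.700595)
center distance |VC| = r/sin(θ/2) = 3.000792/sin(27.2682°) = 6.549701
C = V + |VC|·bis = (-9.9572,18.2371)
T_A = V + ((C−V)·d_A)·d_A = V + 5.8218·d_A = (-12.8070,17.2970)
T_B = V + ((C−V)·d_B)·d_B = V + 5.8218·d_B = (-9.0695,21.1036)
sweep = 180° − θ = 125.4635°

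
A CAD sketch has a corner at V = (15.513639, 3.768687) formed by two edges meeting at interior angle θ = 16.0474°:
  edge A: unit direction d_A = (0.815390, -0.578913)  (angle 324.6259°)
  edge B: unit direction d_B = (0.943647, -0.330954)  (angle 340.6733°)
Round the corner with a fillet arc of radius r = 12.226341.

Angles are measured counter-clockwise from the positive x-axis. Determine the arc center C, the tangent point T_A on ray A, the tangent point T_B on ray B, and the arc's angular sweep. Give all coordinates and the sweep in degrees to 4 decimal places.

center=(93.3141,-36.4738) T_A=(86.2361,-46.4431) T_B=(97.3605,-24.9365) sweep=163.9526

bisector direction at 332.6496° = (0.888213,-0.459431)
center distance |VC| = r/sin(θ/2) = 12.226341/sin(8.0237°) = 87.592090
C = V + |VC|·bis = (93.3141,-36.4738)
T_A = V + ((C−V)·d_A)·d_A = V + 86.7346·d_A = (86.2361,-46.4431)
T_B = V + ((C−V)·d_B)·d_B = V + 86.7346·d_B = (97.3605,-24.9365)
sweep = 180° − θ = 163.9526°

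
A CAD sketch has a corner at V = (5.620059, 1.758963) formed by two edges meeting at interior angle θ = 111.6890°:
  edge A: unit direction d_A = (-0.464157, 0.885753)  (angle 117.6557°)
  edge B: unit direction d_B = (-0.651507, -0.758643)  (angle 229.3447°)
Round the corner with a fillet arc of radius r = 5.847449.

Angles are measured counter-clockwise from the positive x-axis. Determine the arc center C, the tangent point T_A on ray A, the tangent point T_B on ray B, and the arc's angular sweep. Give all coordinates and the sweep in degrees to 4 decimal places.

center=(-1.4008,2.5589) T_A=(3.7786,5.2730) T_B=(3.0353,-1.2508) sweep=68.3110

bisector direction at 173.5002° = (-0.993572,0.113200)
center distance |VC| = r/sin(θ/2) = 5.847449/sin(55.8445°) = 7.066259
C = V + |VC|·bis = (-1.4008,2.5589)
T_A = V + ((C−V)·d_A)·d_A = V + 3.9673·d_A = (3.7786,5.2730)
T_B = V + ((C−V)·d_B)·d_B = V + 3.9673·d_B = (3.0353,-1.2508)
sweep = 180° − θ = 68.3110°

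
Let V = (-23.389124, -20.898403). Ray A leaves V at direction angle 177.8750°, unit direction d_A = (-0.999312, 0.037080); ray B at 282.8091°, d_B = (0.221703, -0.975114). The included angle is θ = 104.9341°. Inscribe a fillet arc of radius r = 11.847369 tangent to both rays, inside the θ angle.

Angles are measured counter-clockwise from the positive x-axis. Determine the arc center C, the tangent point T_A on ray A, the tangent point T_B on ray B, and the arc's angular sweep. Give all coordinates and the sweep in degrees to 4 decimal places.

center=(-32.9238,-32.4001) T_A=(-32.4845,-20.5609) T_B=(-21.3713,-29.7735) sweep=75.0659

bisector direction at 230.3421° = (-0.638203,-0.769868)
center distance |VC| = r/sin(θ/2) = 11.847369/sin(52.4671°) = 14.939877
C = V + |VC|·bis = (-32.9238,-32.4001)
T_A = V + ((C−V)·d_A)·d_A = V + 9.1016·d_A = (-32.4845,-20.5609)
T_B = V + ((C−V)·d_B)·d_B = V + 9.1016·d_B = (-21.3713,-29.7735)
sweep = 180° − θ = 75.0659°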